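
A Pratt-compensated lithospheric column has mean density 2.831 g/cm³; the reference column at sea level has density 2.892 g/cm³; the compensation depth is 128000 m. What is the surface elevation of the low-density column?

ρ_ref D = ρ (D + h) → h = D (ρ_ref − ρ)/ρ.
h = 128000 m × (2.892 − 2.831)/2.831 = 2760 m.

2760 m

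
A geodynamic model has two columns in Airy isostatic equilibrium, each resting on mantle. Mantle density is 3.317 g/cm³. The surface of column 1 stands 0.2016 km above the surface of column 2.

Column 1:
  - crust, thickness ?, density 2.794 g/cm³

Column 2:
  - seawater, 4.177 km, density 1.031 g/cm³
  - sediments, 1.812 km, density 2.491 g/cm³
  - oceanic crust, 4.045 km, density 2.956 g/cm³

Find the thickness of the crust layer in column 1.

25.2 km

Take the compensation level at the base of the deeper column (depth z_c below the surface of column 1) and equate Σ ρ_i t_i down to z_c; mantle fills any gap and the z_c terms cancel.
Column 1: x×2.794 + (z_c − 0 − x)×3.317
Column 2: 0.2016×0 + 4.177×1.031 + 1.812×2.491 + 4.045×2.956 + (z_c − 0.2016 − 10.034)×3.317
The z_c×3.317 term appears on both sides and cancels. Collect the known terms of each column as K = Σ(ρt)_known − 3.317 × (depth of known layers): K_1 = 0 − 3.317×0 = 0; K_2 = 20.777199 − 3.317×(0.2016 + 10.034) = −13.1742862.
Balance: K_1 − x×(3.317 − 2.794) = K_2, so x = (K_1 − K_2)/(3.317 − 2.794) = 13.1743/0.523 = 25.2 km.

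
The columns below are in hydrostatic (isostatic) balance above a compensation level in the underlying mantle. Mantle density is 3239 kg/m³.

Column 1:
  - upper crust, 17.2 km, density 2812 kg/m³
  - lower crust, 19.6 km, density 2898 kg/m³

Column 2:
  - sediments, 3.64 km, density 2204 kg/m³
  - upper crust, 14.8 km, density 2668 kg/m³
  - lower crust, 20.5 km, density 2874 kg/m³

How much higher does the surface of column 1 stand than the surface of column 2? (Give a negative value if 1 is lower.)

For any compensation level in the mantle, the mantle terms cancel and isostasy reduces to e = (Σt_1 − Σt_2) − (Σ(ρt)_1 − Σ(ρt)_2) / ρ_m.
Σt_1 = 36.8 km; Σt_2 = 38.94 km; Σ(ρt)_1 = 105167.2; Σ(ρt)_2 = 106425.96 (in km·kg/m³).
e = (36.8 − 38.94) − (105167.2 − 106425.96) / 3239 = −1.75 km.

−1.75 km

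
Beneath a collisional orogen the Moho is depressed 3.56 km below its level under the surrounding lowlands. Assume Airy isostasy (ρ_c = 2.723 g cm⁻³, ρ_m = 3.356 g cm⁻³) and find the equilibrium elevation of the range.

For local isostatic compensation: ρ_c h = (ρ_m − ρ_c) r.
h = r (ρ_m − ρ_c) / ρ_c = 3.56 km × (3.356 − 2.723) / 2.723 = 0.828 km.

0.828 km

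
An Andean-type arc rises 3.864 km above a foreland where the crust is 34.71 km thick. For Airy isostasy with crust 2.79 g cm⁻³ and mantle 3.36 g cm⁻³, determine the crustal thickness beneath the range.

Root depth r = h ρ_c / (ρ_m − ρ_c) = 3.864 km × 2.79 / 0.57 = 18.91 km.
Total thickness = T + h + r = 34.71 km + 3.864 km + 18.91 km = 57.5 km.

57.5 km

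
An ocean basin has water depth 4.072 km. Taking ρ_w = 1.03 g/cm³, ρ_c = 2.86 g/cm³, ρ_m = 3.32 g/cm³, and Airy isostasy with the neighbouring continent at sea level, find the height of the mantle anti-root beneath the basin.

16.2 km

Isostatic balance requires: replacing crust with seawater at the top is compensated by replacing crust with mantle at the base: d (ρ_c − ρ_w) = a (ρ_m − ρ_c).
a = d (ρ_c − ρ_w)/(ρ_m − ρ_c) = 4.072 km × 1.83/0.46 = 16.2 km.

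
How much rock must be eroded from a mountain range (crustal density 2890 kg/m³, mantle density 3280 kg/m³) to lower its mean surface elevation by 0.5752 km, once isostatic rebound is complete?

4.84 km

Net drop Δ = e − u = e − e ρ_c/ρ_m = e (ρ_m − ρ_c)/ρ_m.
e = Δ ρ_m/(ρ_m − ρ_c) = 0.5752 km × 3280/390 = 4.84 km.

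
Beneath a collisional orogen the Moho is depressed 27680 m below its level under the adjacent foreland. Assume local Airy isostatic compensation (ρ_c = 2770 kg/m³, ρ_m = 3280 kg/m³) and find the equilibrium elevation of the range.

5100 m

Balancing pressure at the compensation depth: ρ_c h = (ρ_m − ρ_c) r.
h = r (ρ_m − ρ_c) / ρ_c = 27680 m × (3280 − 2770) / 2770 = 5100 m.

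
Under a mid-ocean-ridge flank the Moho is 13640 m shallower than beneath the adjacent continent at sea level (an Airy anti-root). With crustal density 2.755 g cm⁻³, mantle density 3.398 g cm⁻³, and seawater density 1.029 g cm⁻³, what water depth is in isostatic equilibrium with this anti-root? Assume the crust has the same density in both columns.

5080 m

Replacing a thickness d of crust by seawater at the top must be balanced by replacing crust with mantle at the base: d (ρ_c − ρ_w) = a (ρ_m − ρ_c).
d = a (ρ_m − ρ_c)/(ρ_c − ρ_w) = 13640 m × 0.643/1.726 = 5080 m.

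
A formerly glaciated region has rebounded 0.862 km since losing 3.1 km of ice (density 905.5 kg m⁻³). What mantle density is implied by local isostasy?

ρ_m = ρ_ice t / u = 905.5 × 3.1 km/0.862 km = 3260 kg m⁻³.

3260 kg m⁻³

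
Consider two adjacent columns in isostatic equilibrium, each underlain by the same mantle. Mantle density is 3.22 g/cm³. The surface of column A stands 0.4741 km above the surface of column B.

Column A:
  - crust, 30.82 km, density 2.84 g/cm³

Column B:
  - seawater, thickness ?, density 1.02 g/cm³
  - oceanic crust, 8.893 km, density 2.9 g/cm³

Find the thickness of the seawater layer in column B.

3.34 km

Take the compensation level at the base of the deeper column (depth z_c below the surface of column A) and equate Σ ρ_i t_i down to z_c; mantle fills any gap and the z_c terms cancel.
Column A: 30.82×2.84 + (z_c − 30.82)×3.22
Column B: 0.4741×0 + x×1.02 + 8.893×2.9 + (z_c − 0.4741 − 8.893 − x)×3.22
The z_c×3.22 term appears on both sides and cancels. Collect the known terms of each column as K = Σ(ρt)_known − 3.22 × (depth of known layers): K_A = 87.5288 − 3.22×30.82 = −11.7116; K_B = 25.7897 − 3.22×(0.4741 + 8.893) = −4.372362.
Balance: K_A = K_B − x×(3.22 − 1.02), so x = (K_B − K_A)/(3.22 − 1.02) = 7.33924/2.2 = 3.34 km.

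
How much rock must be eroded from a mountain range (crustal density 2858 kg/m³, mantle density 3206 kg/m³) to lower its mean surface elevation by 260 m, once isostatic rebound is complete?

Net drop Δ = e − u = e − e ρ_c/ρ_m = e (ρ_m − ρ_c)/ρ_m.
e = Δ ρ_m/(ρ_m − ρ_c) = 260 m × 3206/348 = 2400 m.

2400 m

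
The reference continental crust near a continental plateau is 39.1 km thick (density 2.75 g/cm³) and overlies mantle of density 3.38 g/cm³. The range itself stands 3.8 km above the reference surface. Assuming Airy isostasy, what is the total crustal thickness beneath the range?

Root depth r = h ρ_c / (ρ_m − ρ_c) = 3.8 km × 2.75 / 0.63 = 16.59 km.
Total thickness = T + h + r = 39.1 km + 3.8 km + 16.59 km = 59.5 km.

59.5 km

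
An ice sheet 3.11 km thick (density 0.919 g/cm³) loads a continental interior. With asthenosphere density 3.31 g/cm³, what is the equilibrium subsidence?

0.863 km

By Archimedes' principle applied to the lithosphere: the ice load ρ_ice t is balanced by mantle displaced below, ρ_m s.
s = t ρ_ice / ρ_m = 3.11 km × 0.919/3.31 = 0.863 km.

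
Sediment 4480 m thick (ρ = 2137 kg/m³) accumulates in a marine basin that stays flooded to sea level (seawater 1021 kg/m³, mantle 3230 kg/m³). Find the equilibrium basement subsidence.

2260 m

Submarine loading: the sediment displaces seawater, and the subsidence is in turn flooded, so s (ρ_m − ρ_w) = t (ρ_sed − ρ_w).
s = 4480 m × (2137 − 1021) / (3230 − 1021) = 2260 m.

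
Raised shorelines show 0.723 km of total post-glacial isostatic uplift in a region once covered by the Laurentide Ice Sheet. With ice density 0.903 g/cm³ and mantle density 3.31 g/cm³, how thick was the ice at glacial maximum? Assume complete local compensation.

u = t ρ_ice/ρ_m → t = u ρ_m/ρ_ice = 0.723 km × 3.31/0.903 = 2.65 km.

2.65 km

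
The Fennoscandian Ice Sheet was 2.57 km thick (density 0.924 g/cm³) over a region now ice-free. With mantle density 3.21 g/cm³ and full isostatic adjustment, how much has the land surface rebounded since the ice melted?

Removing the load lets mantle flow back in; uplift u satisfies ρ_ice t = ρ_m u.
u = t ρ_ice/ρ_m = 2.57 km × 0.924/3.21 = 0.74 km.

0.74 km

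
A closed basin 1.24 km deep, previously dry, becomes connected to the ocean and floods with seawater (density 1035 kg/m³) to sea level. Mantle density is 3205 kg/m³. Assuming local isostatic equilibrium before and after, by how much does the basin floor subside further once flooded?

After flooding the water column is d + s deep. Its weight must equal the weight of mantle displaced by the extra subsidence s: (d + s) ρ_w = s ρ_m.
s = d ρ_w / (ρ_m − ρ_w) = 1.24 km × 1035/(3205 − 1035) = 0.591 km.

0.591 km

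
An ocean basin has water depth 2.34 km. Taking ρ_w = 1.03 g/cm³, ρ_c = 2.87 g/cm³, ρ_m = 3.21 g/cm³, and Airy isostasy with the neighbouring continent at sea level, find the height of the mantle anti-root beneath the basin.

12.7 km

Equating mass per unit area of the two columns: replacing crust with seawater at the top is compensated by replacing crust with mantle at the base: d (ρ_c − ρ_w) = a (ρ_m − ρ_c).
a = d (ρ_c − ρ_w)/(ρ_m − ρ_c) = 2.34 km × 1.84/0.34 = 12.7 km.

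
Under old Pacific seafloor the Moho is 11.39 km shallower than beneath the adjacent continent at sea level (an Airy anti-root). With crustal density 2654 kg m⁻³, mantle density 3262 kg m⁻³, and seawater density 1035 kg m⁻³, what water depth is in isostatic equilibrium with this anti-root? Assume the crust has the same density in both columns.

4.28 km

Replacing a thickness d of crust by seawater at the top must be balanced by replacing crust with mantle at the base: d (ρ_c − ρ_w) = a (ρ_m − ρ_c).
d = a (ρ_m − ρ_c)/(ρ_c − ρ_w) = 11.39 km × 608/1619 = 4.28 km.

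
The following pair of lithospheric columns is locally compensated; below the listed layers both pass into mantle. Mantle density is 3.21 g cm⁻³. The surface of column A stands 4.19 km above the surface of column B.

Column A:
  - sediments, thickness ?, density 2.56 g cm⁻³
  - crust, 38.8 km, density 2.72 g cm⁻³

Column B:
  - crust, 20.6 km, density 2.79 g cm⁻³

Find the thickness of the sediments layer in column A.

Take the compensation level at the base of the deeper column (depth z_c below the surface of column A) and equate Σ ρ_i t_i down to z_c; mantle fills any gap and the z_c terms cancel.
Column A: x×2.56 + 38.8×2.72 + (z_c − 38.8 − x)×3.21
Column B: 4.19×0 + 20.6×2.79 + (z_c − 4.19 − 20.6)×3.21
The z_c×3.21 term appears on both sides and cancels. Collect the known terms of each column as K = Σ(ρt)_known − 3.21 × (depth of known layers): K_A = 105.536 − 3.21×38.8 = −19.012; K_B = 57.474 − 3.21×(4.19 + 20.6) = −22.1019.
Balance: K_A − x×(3.21 − 2.56) = K_B, so x = (K_A − K_B)/(3.21 − 2.56) = 3.0899/0.65 = 4.75 km.

4.75 km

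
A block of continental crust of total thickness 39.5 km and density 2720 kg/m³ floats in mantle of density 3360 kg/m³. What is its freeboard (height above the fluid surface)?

7.52 km

Floating equilibrium: submerged depth d = t ρ_obj/ρ_fluid = 39.5 km × 2720/3360 = 31.98 km.
Freeboard = t − d = 39.5 km − 31.98 km = 7.52 km.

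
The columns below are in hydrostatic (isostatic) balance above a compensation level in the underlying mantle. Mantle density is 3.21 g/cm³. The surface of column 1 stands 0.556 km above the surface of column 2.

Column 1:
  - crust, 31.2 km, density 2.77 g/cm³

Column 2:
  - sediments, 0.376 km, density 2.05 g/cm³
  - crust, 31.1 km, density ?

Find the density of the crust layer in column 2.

Take the compensation level at the base of the deeper column (depth z_c below the surface of column 1) and equate Σ ρ_i t_i down to z_c; mantle fills any gap and the z_c terms cancel.
Column 1: 31.2×2.77 + (z_c − 31.2)×3.21
Column 2: 0.556×0 + 0.376×2.05 + 31.1×ρ + (z_c − 0.556 − 31.476)×3.21
The z_c×3.21 term appears on both sides and cancels. Collect the known terms of each column as K = Σ(ρt)_known − 3.21 × (depth of known layers): K_1 = 86.424 − 3.21×31.2 = −13.728; K_2 = 0.7708 − 3.21×(0.556 + 31.476) = −102.05192.
Balance: K_1 = K_2 + 31.1×ρ, so ρ = (K_1 − K_2)/31.1 = 88.3239/31.1 = 2.84 g/cm³.

2.84 g/cm³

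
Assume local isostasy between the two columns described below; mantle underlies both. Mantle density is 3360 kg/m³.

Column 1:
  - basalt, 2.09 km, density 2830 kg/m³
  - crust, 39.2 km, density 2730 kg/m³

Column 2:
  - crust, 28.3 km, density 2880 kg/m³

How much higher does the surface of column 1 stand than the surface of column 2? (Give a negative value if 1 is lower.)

For any compensation level in the mantle, the mantle terms cancel and isostasy reduces to e = (Σt_1 − Σt_2) − (Σ(ρt)_1 − Σ(ρt)_2) / ρ_m.
Σt_1 = 41.29 km; Σt_2 = 28.3 km; Σ(ρt)_1 = 112930.7; Σ(ρt)_2 = 81504 (in km·kg/m³).
e = (41.29 − 28.3) − (112930.7 − 81504) / 3360 = 3.64 km.

3.64 km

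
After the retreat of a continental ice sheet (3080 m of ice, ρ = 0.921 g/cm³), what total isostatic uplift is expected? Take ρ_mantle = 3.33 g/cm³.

Removing the load lets mantle flow back in; uplift u satisfies ρ_ice t = ρ_m u.
u = t ρ_ice/ρ_m = 3080 m × 0.921/3.33 = 852 m.

852 m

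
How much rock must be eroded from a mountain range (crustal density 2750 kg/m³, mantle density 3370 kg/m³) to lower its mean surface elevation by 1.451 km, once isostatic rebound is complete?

Net drop Δ = e − u = e − e ρ_c/ρ_m = e (ρ_m − ρ_c)/ρ_m.
e = Δ ρ_m/(ρ_m − ρ_c) = 1.451 km × 3370/620 = 7.89 km.

7.89 km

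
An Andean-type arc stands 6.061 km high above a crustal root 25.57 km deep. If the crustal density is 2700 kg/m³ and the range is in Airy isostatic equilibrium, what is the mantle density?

Airy balance: ρ_c h = (ρ_m − ρ_c) r → ρ_m = ρ_c (1 + h/r).
ρ_m = 2700 × (1 + 6.061 km/25.57 km) = 3340 kg/m³.

3340 kg/m³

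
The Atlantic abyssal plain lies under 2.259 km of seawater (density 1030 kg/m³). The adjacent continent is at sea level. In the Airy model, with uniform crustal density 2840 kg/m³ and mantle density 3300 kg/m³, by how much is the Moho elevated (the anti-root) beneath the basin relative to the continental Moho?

8.89 km

In Airy isostatic equilibrium: replacing crust with seawater at the top is compensated by replacing crust with mantle at the base: d (ρ_c − ρ_w) = a (ρ_m − ρ_c).
a = d (ρ_c − ρ_w)/(ρ_m − ρ_c) = 2.259 km × 1810/460 = 8.89 km.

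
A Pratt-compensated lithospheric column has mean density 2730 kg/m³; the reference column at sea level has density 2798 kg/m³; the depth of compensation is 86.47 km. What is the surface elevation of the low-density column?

2.15 km

ρ_ref D = ρ (D + h) → h = D (ρ_ref − ρ)/ρ.
h = 86.47 km × (2798 − 2730)/2730 = 2.15 km.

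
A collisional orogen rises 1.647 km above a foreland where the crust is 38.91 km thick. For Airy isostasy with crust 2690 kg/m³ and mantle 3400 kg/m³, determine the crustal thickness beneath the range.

Root depth r = h ρ_c / (ρ_m − ρ_c) = 1.647 km × 2690 / 710 = 6.24 km.
Total thickness = T + h + r = 38.91 km + 1.647 km + 6.24 km = 46.8 km.

46.8 km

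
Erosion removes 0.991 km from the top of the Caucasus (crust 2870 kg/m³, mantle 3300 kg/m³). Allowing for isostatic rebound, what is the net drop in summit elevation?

0.129 km

Rebound u = e ρ_c/ρ_m = 0.991 km × 2870/3300 = 0.8619 km.
Net surface drop = e − u = 0.991 km − 0.8619 km = e (ρ_m − ρ_c)/ρ_m = 0.129 km.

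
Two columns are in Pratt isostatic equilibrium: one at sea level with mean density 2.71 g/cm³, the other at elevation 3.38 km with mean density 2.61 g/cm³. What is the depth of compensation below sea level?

ρ_ref D = ρ (D + h) → D (ρ_ref − ρ) = ρ h.
D = ρ h/(ρ_ref − ρ) = 2.61 × 3.38 km/(2.71 − 2.61) = 88.2 km.

88.2 km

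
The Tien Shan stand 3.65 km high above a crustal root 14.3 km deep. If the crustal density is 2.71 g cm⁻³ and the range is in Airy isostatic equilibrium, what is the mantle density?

Airy balance: ρ_c h = (ρ_m − ρ_c) r → ρ_m = ρ_c (1 + h/r).
ρ_m = 2.71 × (1 + 3.65 km/14.3 km) = 3.4 g cm⁻³.

3.4 g cm⁻³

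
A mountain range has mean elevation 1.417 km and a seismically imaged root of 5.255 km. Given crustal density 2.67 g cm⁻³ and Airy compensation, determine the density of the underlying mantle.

Airy balance: ρ_c h = (ρ_m − ρ_c) r → ρ_m = ρ_c (1 + h/r).
ρ_m = 2.67 × (1 + 1.417 km/5.255 km) = 3.39 g cm⁻³.

3.39 g cm⁻³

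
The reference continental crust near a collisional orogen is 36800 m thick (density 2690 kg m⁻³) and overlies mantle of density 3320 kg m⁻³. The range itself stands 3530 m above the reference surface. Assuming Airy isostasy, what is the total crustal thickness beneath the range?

55400 m

Root depth r = h ρ_c / (ρ_m − ρ_c) = 3530 m × 2690 / 630 = 15070 m.
Total thickness = T + h + r = 36800 m + 3530 m + 15070 m = 55400 m.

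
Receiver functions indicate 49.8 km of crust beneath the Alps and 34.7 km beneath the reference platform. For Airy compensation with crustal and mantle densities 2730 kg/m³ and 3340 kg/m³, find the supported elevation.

Excess crust Δ = 49.8 km − 34.7 km = 15.1 km, split between elevation h and root r with h + r = Δ.
Airy balance ρ_c h = (ρ_m − ρ_c) r gives r = h ρ_c/(ρ_m − ρ_c), so h (1 + ρ_c/(ρ_m − ρ_c)) = Δ, i.e. h = Δ (ρ_m − ρ_c)/ρ_m.
h = 15.1 km × 610/3340 = 2.76 km.

2.76 km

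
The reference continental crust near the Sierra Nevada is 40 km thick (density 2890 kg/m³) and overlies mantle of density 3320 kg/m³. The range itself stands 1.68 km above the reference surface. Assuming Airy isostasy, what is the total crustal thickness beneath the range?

Root depth r = h ρ_c / (ρ_m − ρ_c) = 1.68 km × 2890 / 430 = 11.29 km.
Total thickness = T + h + r = 40 km + 1.68 km + 11.29 km = 53 km.

53 km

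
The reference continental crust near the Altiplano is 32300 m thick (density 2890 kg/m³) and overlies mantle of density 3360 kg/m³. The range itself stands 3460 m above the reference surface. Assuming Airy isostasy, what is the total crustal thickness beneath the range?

57000 m

Root depth r = h ρ_c / (ρ_m − ρ_c) = 3460 m × 2890 / 470 = 21280 m.
Total thickness = T + h + r = 32300 m + 3460 m + 21280 m = 57000 m.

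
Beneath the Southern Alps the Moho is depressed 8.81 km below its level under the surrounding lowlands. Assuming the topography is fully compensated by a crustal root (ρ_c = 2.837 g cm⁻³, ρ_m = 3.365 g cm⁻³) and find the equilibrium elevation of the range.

Equating mass per unit area of the two columns: ρ_c h = (ρ_m − ρ_c) r.
h = r (ρ_m − ρ_c) / ρ_c = 8.81 km × (3.365 − 2.837) / 2.837 = 1.64 km.

1.64 km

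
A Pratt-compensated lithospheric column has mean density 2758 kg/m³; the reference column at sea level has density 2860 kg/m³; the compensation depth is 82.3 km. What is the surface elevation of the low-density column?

3.04 km

ρ_ref D = ρ (D + h) → h = D (ρ_ref − ρ)/ρ.
h = 82.3 km × (2860 − 2758)/2758 = 3.04 km.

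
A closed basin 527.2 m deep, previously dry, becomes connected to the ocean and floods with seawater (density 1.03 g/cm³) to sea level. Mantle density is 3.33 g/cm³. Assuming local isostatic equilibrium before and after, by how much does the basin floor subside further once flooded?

236 m

After flooding the water column is d + s deep. Its weight must equal the weight of mantle displaced by the extra subsidence s: (d + s) ρ_w = s ρ_m.
s = d ρ_w / (ρ_m − ρ_w) = 527.2 m × 1.03/(3.33 − 1.03) = 236 m.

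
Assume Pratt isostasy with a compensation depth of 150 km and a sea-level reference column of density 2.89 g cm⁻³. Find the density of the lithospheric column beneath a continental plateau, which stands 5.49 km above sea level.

2.79 g cm⁻³

Pratt balance: ρ_ref D = ρ (D + h).
ρ = ρ_ref D/(D + h) = 2.89 × 150 km/(150 km + 5.49 km) = 2.79 g cm⁻³.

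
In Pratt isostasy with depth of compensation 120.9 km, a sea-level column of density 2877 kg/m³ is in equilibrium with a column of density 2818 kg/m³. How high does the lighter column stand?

2.53 km

ρ_ref D = ρ (D + h) → h = D (ρ_ref − ρ)/ρ.
h = 120.9 km × (2877 − 2818)/2818 = 2.53 km.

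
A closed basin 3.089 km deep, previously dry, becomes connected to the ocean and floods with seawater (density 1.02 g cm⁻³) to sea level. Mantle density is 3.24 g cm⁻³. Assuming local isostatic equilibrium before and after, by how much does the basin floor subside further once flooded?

1.42 km

After flooding the water column is d + s deep. Its weight must equal the weight of mantle displaced by the extra subsidence s: (d + s) ρ_w = s ρ_m.
s = d ρ_w / (ρ_m − ρ_w) = 3.089 km × 1.02/(3.24 − 1.02) = 1.42 km.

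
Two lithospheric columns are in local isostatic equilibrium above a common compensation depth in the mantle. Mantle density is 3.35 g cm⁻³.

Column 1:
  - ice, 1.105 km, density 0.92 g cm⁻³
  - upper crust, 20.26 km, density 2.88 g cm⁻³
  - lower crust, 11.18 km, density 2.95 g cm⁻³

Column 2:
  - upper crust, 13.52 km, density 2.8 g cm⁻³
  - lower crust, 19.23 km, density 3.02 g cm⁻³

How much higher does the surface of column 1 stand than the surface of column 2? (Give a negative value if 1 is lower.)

For any compensation level in the mantle, the mantle terms cancel and isostasy reduces to e = (Σt_1 − Σt_2) − (Σ(ρt)_1 − Σ(ρt)_2) / ρ_m.
Σt_1 = 32.545 km; Σt_2 = 32.75 km; Σ(ρt)_1 = 92.3464; Σ(ρt)_2 = 95.9306 (in km·g cm⁻³).
e = (32.545 − 32.75) − (92.3464 − 95.9306) / 3.35 = 0.865 km.

0.865 km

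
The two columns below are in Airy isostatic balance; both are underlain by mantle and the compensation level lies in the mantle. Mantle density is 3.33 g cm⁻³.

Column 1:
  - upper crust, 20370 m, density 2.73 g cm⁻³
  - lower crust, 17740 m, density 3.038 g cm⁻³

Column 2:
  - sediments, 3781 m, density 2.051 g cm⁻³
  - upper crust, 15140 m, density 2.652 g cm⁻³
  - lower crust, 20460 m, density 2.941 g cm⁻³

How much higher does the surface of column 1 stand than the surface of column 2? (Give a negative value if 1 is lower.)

−1700 m

For any compensation level in the mantle, the mantle terms cancel and isostasy reduces to e = (Σt_1 − Σt_2) − (Σ(ρt)_1 − Σ(ρt)_2) / ρ_m.
Σt_1 = 38110 m; Σt_2 = 39381 m; Σ(ρt)_1 = 109504.22; Σ(ρt)_2 = 108078.971 (in m·g cm⁻³).
e = (38110 − 39381) − (109504.22 − 108078.971) / 3.33 = −1700 m.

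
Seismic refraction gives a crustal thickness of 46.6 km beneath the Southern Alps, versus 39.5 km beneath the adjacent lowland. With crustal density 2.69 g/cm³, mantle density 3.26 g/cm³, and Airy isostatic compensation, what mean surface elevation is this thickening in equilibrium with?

1.24 km

Excess crust Δ = 46.6 km − 39.5 km = 7.1 km, split between elevation h and root r with h + r = Δ.
Airy balance ρ_c h = (ρ_m − ρ_c) r gives r = h ρ_c/(ρ_m − ρ_c), so h (1 + ρ_c/(ρ_m − ρ_c)) = Δ, i.e. h = Δ (ρ_m − ρ_c)/ρ_m.
h = 7.1 km × 0.57/3.26 = 1.24 km.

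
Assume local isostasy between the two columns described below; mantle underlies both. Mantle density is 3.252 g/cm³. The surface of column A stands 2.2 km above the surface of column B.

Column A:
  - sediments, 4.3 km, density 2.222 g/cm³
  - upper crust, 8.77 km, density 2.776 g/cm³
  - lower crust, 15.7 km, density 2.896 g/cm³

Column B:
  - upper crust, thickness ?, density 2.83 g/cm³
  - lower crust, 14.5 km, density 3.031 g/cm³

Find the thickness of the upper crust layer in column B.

9.08 km

Take the compensation level at the base of the deeper column (depth z_c below the surface of column A) and equate Σ ρ_i t_i down to z_c; mantle fills any gap and the z_c terms cancel.
Column A: 4.3×2.222 + 8.77×2.776 + 15.7×2.896 + (z_c − 28.77)×3.252
Column B: 2.2×0 + x×2.83 + 14.5×3.031 + (z_c − 2.2 − 14.5 − x)×3.252
The z_c×3.252 term appears on both sides and cancels. Collect the known terms of each column as K = Σ(ρt)_known − 3.252 × (depth of known layers): K_A = 79.36732 − 3.252×28.77 = −14.19272; K_B = 43.9495 − 3.252×(2.2 + 14.5) = −10.3589.
Balance: K_A = K_B − x×(3.252 − 2.83), so x = (K_B − K_A)/(3.252 − 2.83) = 3.83382/0.422 = 9.08 km.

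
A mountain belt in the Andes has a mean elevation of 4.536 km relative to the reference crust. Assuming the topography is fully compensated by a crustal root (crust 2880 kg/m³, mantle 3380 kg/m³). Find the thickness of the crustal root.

Balancing pressure at the compensation depth: the weight of the topography is balanced by the buoyancy of the root, ρ_c h = (ρ_m − ρ_c) r.
r = h · ρ_c / (ρ_m − ρ_c) = 4.536 km × 2880 / (3380 − 2880) = 26.1 km.

26.1 km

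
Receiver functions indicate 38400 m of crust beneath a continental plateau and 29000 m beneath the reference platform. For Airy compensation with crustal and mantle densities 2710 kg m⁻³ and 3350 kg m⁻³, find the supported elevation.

1800 m

Excess crust Δ = 38400 m − 29000 m = 9400 m, split between elevation h and root r with h + r = Δ.
Airy balance ρ_c h = (ρ_m − ρ_c) r gives r = h ρ_c/(ρ_m − ρ_c), so h (1 + ρ_c/(ρ_m − ρ_c)) = Δ, i.e. h = Δ (ρ_m − ρ_c)/ρ_m.
h = 9400 m × 640/3350 = 1800 m.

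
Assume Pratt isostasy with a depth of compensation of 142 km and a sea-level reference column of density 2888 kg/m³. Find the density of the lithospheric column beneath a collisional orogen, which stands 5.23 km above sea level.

Pratt balance: ρ_ref D = ρ (D + h).
ρ = ρ_ref D/(D + h) = 2888 × 142 km/(142 km + 5.23 km) = 2790 kg/m³.

2790 kg/m³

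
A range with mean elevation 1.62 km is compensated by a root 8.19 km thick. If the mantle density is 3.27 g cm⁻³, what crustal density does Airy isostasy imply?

2.73 g cm⁻³

ρ_c h = (ρ_m − ρ_c) r → ρ_c (h + r) = ρ_m r → ρ_c = ρ_m r / (h + r).
ρ_c = 3.27 × 8.19 km / (1.62 km + 8.19 km) = 2.73 g cm⁻³.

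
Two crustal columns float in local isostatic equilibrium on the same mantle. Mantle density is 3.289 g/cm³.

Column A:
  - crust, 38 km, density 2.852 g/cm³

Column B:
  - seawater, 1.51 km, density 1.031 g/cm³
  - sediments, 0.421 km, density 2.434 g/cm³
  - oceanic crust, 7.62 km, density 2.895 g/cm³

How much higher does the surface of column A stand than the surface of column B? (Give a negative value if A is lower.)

For any compensation level in the mantle, the mantle terms cancel and isostasy reduces to e = (Σt_A − Σt_B) − (Σ(ρt)_A − Σ(ρt)_B) / ρ_m.
Σt_A = 38 km; Σt_B = 9.551 km; Σ(ρt)_A = 108.376; Σ(ρt)_B = 24.641424 (in km·g/cm³).
e = (38 − 9.551) − (108.376 − 24.641424) / 3.289 = 2.99 km.

2.99 km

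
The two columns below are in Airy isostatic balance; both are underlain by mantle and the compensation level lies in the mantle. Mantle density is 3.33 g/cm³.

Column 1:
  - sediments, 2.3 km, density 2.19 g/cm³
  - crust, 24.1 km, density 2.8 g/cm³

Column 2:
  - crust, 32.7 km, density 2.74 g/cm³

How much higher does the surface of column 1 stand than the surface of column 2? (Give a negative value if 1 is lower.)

For any compensation level in the mantle, the mantle terms cancel and isostasy reduces to e = (Σt_1 − Σt_2) − (Σ(ρt)_1 − Σ(ρt)_2) / ρ_m.
Σt_1 = 26.4 km; Σt_2 = 32.7 km; Σ(ρt)_1 = 72.517; Σ(ρt)_2 = 89.598 (in km·g/cm³).
e = (26.4 − 32.7) − (72.517 − 89.598) / 3.33 = −1.17 km.

−1.17 km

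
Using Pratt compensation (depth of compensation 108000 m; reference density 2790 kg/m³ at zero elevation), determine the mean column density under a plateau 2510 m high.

2730 kg/m³

Pratt balance: ρ_ref D = ρ (D + h).
ρ = ρ_ref D/(D + h) = 2790 × 108000 m/(108000 m + 2510 m) = 2730 kg/m³.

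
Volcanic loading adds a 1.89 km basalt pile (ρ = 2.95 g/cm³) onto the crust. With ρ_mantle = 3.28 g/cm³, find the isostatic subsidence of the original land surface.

1.7 km

Subaerial loading: s = t ρ_load / ρ_m.
s = 1.89 km × 2.95/3.28 = 1.7 km.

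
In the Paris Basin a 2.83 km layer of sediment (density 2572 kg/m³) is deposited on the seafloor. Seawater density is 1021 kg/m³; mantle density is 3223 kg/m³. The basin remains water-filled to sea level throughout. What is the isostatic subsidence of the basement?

1.99 km

Submarine loading: the sediment displaces seawater, and the subsidence is in turn flooded, so s (ρ_m − ρ_w) = t (ρ_sed − ρ_w).
s = 2.83 km × (2572 − 1021) / (3223 − 1021) = 1.99 km.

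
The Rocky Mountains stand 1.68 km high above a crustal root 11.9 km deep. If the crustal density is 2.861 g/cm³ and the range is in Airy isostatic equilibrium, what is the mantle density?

3.26 g/cm³

Airy balance: ρ_c h = (ρ_m − ρ_c) r → ρ_m = ρ_c (1 + h/r).
ρ_m = 2.861 × (1 + 1.68 km/11.9 km) = 3.26 g/cm³.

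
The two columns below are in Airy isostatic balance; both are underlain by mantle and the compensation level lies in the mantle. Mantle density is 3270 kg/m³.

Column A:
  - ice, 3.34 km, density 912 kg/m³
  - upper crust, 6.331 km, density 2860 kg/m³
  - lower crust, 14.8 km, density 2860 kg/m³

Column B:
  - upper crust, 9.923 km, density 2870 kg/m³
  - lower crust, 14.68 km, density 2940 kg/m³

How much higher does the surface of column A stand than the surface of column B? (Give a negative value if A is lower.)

2.36 km

For any compensation level in the mantle, the mantle terms cancel and isostasy reduces to e = (Σt_A − Σt_B) − (Σ(ρt)_A − Σ(ρt)_B) / ρ_m.
Σt_A = 24.471 km; Σt_B = 24.603 km; Σ(ρt)_A = 63480.74; Σ(ρt)_B = 71638.21 (in km·kg/m³).
e = (24.471 − 24.603) − (63480.74 − 71638.21) / 3270 = 2.36 km.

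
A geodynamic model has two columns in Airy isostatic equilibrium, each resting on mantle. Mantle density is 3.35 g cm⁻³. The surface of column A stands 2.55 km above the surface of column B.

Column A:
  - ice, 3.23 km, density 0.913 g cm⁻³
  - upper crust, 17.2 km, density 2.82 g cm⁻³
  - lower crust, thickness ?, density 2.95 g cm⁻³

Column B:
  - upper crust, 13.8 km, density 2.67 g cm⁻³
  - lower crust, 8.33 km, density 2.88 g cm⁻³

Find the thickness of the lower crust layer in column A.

Take the compensation level at the base of the deeper column (depth z_c below the surface of column A) and equate Σ ρ_i t_i down to z_c; mantle fills any gap and the z_c terms cancel.
Column A: 3.23×0.913 + 17.2×2.82 + x×2.95 + (z_c − 20.43 − x)×3.35
Column B: 2.55×0 + 13.8×2.67 + 8.33×2.88 + (z_c − 2.55 − 22.13)×3.35
The z_c×3.35 term appears on both sides and cancels. Collect the known terms of each column as K = Σ(ρt)_known − 3.35 × (depth of known layers): K_A = 51.45299 − 3.35×20.43 = −16.98751; K_B = 60.8364 − 3.35×(2.55 + 22.13) = −21.8416.
Balance: K_A − x×(3.35 − 2.95) = K_B, so x = (K_A − K_B)/(3.35 − 2.95) = 4.85409/0.4 = 12.1 km.

12.1 km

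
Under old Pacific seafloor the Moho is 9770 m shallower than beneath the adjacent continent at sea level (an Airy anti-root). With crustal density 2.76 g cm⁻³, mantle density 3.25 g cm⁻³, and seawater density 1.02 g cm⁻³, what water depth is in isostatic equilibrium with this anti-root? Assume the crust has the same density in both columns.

Replacing a thickness d of crust by seawater at the top must be balanced by replacing crust with mantle at the base: d (ρ_c − ρ_w) = a (ρ_m − ρ_c).
d = a (ρ_m − ρ_c)/(ρ_c − ρ_w) = 9770 m × 0.49/1.74 = 2750 m.

2750 m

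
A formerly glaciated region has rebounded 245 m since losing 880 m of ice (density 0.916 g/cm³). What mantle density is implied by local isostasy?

3.29 g/cm³

ρ_m = ρ_ice t / u = 0.916 × 880 m/245 m = 3.29 g/cm³.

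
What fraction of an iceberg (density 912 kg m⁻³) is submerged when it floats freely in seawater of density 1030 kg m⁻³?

Submerged fraction = ρ_obj/ρ_fluid = 912/1030 = 0.885.

0.885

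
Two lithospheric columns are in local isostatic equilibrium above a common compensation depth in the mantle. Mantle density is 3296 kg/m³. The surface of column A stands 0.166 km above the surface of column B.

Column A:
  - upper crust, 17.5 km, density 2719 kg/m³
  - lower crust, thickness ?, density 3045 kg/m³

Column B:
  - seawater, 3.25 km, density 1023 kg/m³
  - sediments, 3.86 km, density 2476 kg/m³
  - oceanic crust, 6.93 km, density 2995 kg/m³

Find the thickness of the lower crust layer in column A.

12.3 km

Take the compensation level at the base of the deeper column (depth z_c below the surface of column A) and equate Σ ρ_i t_i down to z_c; mantle fills any gap and the z_c terms cancel.
Column A: 17.5×2719 + x×3045 + (z_c − 17.5 − x)×3296
Column B: 0.166×0 + 3.25×1023 + 3.86×2476 + 6.93×2995 + (z_c − 0.166 − 14.04)×3296
The z_c×3296 term appears on both sides and cancels. Collect the known terms of each column as K = Σ(ρt)_known − 3296 × (depth of known layers): K_A = 47582.5 − 3296×17.5 = −10097.5; K_B = 33637.46 − 3296×(0.166 + 14.04) = −13185.516.
Balance: K_A − x×(3296 − 3045) = K_B, so x = (K_A − K_B)/(3296 − 3045) = 3088.02/251 = 12.3 km.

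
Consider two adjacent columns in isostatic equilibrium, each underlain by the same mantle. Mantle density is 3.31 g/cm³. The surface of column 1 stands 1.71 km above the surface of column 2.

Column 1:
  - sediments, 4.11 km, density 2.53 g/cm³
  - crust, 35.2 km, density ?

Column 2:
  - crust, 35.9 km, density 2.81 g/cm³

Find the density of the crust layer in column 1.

2.73 g/cm³

Take the compensation level at the base of the deeper column (depth z_c below the surface of column 1) and equate Σ ρ_i t_i down to z_c; mantle fills any gap and the z_c terms cancel.
Column 1: 4.11×2.53 + 35.2×ρ + (z_c − 39.31)×3.31
Column 2: 1.71×0 + 35.9×2.81 + (z_c − 1.71 − 35.9)×3.31
The z_c×3.31 term appears on both sides and cancels. Collect the known terms of each column as K = Σ(ρt)_known − 3.31 × (depth of known layers): K_1 = 10.3983 − 3.31×39.31 = −119.7178; K_2 = 100.879 − 3.31×(1.71 + 35.9) = −23.6101.
Balance: K_1 + 35.2×ρ = K_2, so ρ = (K_2 − K_1)/35.2 = 96.1077/35.2 = 2.73 g/cm³.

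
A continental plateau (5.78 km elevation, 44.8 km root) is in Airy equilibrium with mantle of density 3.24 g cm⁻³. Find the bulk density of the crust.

ρ_c h = (ρ_m − ρ_c) r → ρ_c (h + r) = ρ_m r → ρ_c = ρ_m r / (h + r).
ρ_c = 3.24 × 44.8 km / (5.78 km + 44.8 km) = 2.87 g cm⁻³.

2.87 g cm⁻³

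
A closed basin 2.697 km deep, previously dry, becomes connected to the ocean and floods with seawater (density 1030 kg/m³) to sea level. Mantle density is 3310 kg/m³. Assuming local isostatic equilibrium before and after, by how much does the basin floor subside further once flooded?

After flooding the water column is d + s deep. Its weight must equal the weight of mantle displaced by the extra subsidence s: (d + s) ρ_w = s ρ_m.
s = d ρ_w / (ρ_m − ρ_w) = 2.697 km × 1030/(3310 − 1030) = 1.22 km.

1.22 km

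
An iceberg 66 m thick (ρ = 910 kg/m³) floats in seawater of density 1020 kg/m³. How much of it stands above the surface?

7.12 m

Floating equilibrium: submerged depth d = t ρ_obj/ρ_fluid = 66 m × 910/1020 = 58.88 m.
Freeboard = t − d = 66 m − 58.88 m = 7.12 m.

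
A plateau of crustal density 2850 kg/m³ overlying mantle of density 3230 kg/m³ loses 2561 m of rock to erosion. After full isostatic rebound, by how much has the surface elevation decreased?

301 m

Rebound u = e ρ_c/ρ_m = 2561 m × 2850/3230 = 2260 m.
Net surface drop = e − u = 2561 m − 2260 m = e (ρ_m − ρ_c)/ρ_m = 301 m.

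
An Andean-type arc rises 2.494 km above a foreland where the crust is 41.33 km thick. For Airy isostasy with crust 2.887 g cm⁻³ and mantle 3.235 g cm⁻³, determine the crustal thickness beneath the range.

Root depth r = h ρ_c / (ρ_m − ρ_c) = 2.494 km × 2.887 / 0.348 = 20.69 km.
Total thickness = T + h + r = 41.33 km + 2.494 km + 20.69 km = 64.5 km.

64.5 km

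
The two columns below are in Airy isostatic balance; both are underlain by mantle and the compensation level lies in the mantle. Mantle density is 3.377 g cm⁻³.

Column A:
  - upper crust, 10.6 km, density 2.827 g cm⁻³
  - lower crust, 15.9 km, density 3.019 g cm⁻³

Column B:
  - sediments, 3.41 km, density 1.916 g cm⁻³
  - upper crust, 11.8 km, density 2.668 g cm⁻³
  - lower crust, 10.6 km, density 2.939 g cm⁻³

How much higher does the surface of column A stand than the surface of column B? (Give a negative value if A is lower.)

For any compensation level in the mantle, the mantle terms cancel and isostasy reduces to e = (Σt_A − Σt_B) − (Σ(ρt)_A − Σ(ρt)_B) / ρ_m.
Σt_A = 26.5 km; Σt_B = 25.81 km; Σ(ρt)_A = 77.9683; Σ(ρt)_B = 69.16936 (in km·g cm⁻³).
e = (26.5 − 25.81) − (77.9683 − 69.16936) / 3.377 = −1.92 km.

−1.92 km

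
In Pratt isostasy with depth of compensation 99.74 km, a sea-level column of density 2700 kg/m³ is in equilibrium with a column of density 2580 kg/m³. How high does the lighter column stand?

ρ_ref D = ρ (D + h) → h = D (ρ_ref − ρ)/ρ.
h = 99.74 km × (2700 − 2580)/2580 = 4.64 km.

4.64 km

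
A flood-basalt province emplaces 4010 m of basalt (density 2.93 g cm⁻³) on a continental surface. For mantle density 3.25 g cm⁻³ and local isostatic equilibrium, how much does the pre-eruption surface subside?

Subaerial loading: s = t ρ_load / ρ_m.
s = 4010 m × 2.93/3.25 = 3620 m.

3620 m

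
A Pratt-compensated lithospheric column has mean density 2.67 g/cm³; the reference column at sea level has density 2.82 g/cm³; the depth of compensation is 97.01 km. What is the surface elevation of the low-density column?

ρ_ref D = ρ (D + h) → h = D (ρ_ref − ρ)/ρ.
h = 97.01 km × (2.82 − 2.67)/2.67 = 5.45 km.

5.45 km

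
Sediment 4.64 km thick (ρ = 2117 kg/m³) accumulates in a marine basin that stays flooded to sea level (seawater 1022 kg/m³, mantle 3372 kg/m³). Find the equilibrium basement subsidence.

2.16 km

Submarine loading: the sediment displaces seawater, and the subsidence is in turn flooded, so s (ρ_m − ρ_w) = t (ρ_sed − ρ_w).
s = 4.64 km × (2117 − 1022) / (3372 − 1022) = 2.16 km.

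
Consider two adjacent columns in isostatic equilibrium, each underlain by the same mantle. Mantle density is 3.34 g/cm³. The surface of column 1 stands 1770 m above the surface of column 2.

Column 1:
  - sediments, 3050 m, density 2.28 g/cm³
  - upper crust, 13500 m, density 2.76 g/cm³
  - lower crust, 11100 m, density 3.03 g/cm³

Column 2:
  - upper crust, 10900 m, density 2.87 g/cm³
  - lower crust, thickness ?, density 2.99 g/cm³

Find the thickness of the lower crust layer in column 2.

9910 m

Take the compensation level at the base of the deeper column (depth z_c below the surface of column 1) and equate Σ ρ_i t_i down to z_c; mantle fills any gap and the z_c terms cancel.
Column 1: 3050×2.28 + 13500×2.76 + 11100×3.03 + (z_c − 27650)×3.34
Column 2: 1770×0 + 10900×2.87 + x×2.99 + (z_c − 1770 − 10900 − x)×3.34
The z_c×3.34 term appears on both sides and cancels. Collect the known terms of each column as K = Σ(ρt)_known − 3.34 × (depth of known layers): K_1 = 77847 − 3.34×27650 = −14504; K_2 = 31283 − 3.34×(1770 + 10900) = −11034.8.
Balance: K_1 = K_2 − x×(3.34 − 2.99), so x = (K_2 − K_1)/(3.34 − 2.99) = 3469.2/0.35 = 9910 m.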